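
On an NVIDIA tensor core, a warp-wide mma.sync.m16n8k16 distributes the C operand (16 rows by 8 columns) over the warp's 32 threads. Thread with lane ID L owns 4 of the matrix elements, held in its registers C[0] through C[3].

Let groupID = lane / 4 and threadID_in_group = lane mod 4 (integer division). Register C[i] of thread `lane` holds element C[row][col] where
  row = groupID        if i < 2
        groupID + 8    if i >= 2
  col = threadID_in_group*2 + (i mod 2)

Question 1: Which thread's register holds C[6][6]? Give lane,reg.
27,0

r=6⇒gr=6,Rb=0  c=6⇒th=3,odd=0
L=6*4+3=27  i=0*2+0=0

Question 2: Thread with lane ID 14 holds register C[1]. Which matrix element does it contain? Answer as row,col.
lane 14→14/4=3, 14 mod 4=2
i=1  r:3+0→3  c:2·2+1→5

3,5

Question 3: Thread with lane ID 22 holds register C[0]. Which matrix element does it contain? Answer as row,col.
5,4

lane 22->22/4=5, 22 mod 4=2
i=0  r:5+0->5  c:2·2+0->4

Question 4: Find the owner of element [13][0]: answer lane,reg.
r=13⇒gr=5,Rb=1  c=0⇒th=0,odd=0
L=5*4+0=20  i=1*2+0=2

20,2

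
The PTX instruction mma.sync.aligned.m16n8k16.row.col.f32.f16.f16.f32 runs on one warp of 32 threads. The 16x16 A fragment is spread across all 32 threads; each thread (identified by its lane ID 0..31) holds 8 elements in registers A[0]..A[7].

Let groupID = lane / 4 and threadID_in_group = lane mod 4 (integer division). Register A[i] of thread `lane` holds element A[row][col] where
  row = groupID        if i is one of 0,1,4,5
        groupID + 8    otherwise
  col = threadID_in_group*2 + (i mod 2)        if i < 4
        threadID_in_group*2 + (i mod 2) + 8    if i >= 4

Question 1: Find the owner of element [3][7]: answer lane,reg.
15,1

r=3->g=3,rb=0  c=7->cb=0,t=3,b0=1
L=3*4+3=15  i=0*4+0*2+1=1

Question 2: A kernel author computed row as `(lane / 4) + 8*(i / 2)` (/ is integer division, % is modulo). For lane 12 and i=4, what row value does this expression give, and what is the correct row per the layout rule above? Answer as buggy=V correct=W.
buggy=19 correct=3

`(lane / 4) + 8*(i / 2)`[12,4]->19
L=12->g=12>>2=3, t=12&3=0
[4]->row 3+0=3  col 0·2+0+8=8
row: 19 vs 3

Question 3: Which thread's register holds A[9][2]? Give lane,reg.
r=9→G=1,rhi=1  c=2→chi=0,T=1,p=0
L=1*4+1=5  i=0*4+1*2+0=2

5,2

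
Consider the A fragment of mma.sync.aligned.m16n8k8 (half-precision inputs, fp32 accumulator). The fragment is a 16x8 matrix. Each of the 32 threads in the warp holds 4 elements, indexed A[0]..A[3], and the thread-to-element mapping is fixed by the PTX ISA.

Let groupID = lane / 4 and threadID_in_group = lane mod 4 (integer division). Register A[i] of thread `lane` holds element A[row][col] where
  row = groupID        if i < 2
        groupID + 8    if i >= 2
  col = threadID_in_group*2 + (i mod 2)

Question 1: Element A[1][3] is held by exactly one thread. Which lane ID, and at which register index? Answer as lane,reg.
r: 1->gid=1,r8=0  c: 3->tid=1,i&1=1
L=1*4+1=5  i=0*2+1=1

5,1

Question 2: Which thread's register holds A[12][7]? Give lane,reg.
19,3

r: 12->gid=4,r8=1  c: 7->tid=3,i&1=1
L=4*4+3=19  i=1*2+1=3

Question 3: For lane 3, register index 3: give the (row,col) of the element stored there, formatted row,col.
8,7

lane 3: gr=0 (3/4), th=3 (3%4)
i=3: r=0+8=8, c=3*2+1=7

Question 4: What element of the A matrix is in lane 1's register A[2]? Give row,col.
lane 1: gr=0 (1/4), th=1 (1%4)
i=2: r=0+8=8, c=1*2+0=2

8,2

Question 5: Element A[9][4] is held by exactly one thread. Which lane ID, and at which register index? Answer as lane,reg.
6,2

r=9->g=1,rb=1  c=4->t=2,b0=0
L=1*4+2=6  i=1*2+0=2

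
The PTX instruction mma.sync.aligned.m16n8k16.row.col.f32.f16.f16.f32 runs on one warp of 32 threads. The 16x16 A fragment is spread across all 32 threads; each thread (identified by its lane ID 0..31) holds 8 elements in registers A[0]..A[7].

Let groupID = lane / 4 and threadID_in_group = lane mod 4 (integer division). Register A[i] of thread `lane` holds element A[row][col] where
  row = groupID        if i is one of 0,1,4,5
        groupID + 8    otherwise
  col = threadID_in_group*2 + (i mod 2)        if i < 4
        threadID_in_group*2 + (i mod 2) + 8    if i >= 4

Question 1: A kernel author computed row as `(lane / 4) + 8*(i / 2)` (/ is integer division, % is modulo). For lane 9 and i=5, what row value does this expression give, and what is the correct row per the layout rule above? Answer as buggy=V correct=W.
`(lane / 4) + 8*(i / 2)`[9,5]⇒18
lane 9⇒9/4=2, 9 mod 4=1
i=5  r:2+0⇒2  c:2·1+1+8⇒11
row: 18 vs 2

buggy=18 correct=2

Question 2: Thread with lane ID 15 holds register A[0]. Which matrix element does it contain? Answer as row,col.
3,6

L=15⇒gr=15>>2=3, th=15&3=3
[0]⇒row 3+0=3  col 3·2+0+0=6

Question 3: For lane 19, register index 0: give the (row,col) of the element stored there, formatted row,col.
lane 19⇒19/4=4, 19 mod 4=3
i=0  r:4+0⇒4  c:2·3+0+0⇒6

4,6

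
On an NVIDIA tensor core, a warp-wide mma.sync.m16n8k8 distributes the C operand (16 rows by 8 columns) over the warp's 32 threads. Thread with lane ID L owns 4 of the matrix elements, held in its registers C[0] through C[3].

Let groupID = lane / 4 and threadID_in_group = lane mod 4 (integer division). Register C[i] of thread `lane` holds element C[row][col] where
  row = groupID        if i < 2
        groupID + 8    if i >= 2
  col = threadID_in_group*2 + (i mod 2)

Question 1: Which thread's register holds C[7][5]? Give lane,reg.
30,1

r=7->g=7,rb=0  c=5->t=2,b0=1
L=7*4+2=30  i=0*2+1=1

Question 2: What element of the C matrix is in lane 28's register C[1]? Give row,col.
7,1

28: gr=7,th=0
[1] (7+0,0*2+1) = (7,1)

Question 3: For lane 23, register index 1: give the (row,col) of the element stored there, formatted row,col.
5,7

lane 23: G=5 (23/4), T=3 (23%4)
i=1: r=5+0=5, c=3*2+1=7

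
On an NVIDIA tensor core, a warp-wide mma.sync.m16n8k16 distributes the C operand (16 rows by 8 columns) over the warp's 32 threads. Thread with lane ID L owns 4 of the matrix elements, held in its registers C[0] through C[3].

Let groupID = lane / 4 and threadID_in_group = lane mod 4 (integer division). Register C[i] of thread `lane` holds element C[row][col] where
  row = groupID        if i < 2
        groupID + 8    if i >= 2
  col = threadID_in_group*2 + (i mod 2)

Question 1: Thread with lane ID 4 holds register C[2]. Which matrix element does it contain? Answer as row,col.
9,0

lane 4: G=1 (4/4), T=0 (4%4)
i=2: r=1+8=9, c=0*2+0=0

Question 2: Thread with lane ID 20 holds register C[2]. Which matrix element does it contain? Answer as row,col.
20: grp=5,tig=0
[2] (5+8,0*2+0) = (13,0)

13,0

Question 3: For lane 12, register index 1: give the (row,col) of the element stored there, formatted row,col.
3,1

12: G=3,T=0
[1] (3+0,0*2+1) = (3,1)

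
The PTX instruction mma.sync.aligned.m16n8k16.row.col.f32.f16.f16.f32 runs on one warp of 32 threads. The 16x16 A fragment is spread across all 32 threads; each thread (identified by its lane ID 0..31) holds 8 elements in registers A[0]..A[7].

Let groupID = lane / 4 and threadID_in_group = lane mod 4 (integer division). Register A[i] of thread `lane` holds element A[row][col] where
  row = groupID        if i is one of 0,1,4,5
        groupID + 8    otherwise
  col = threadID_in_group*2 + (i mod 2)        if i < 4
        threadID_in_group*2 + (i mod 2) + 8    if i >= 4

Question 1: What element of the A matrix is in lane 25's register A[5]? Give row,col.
lane 25->25/4=6, 25 mod 4=1
i=5  r:6+0->6  c:2·1+1+8->11

6,11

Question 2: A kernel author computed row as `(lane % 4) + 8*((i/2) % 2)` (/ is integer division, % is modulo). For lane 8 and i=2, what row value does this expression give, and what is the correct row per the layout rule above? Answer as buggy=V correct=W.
buggy=8 correct=10

`(lane % 4) + 8*((i/2) % 2)`[8,2]⇒8
lane 8⇒8/4=2, 8 mod 4=0
i=2  r:2+8⇒10  c:2·0+0+0⇒0
row: 8 vs 10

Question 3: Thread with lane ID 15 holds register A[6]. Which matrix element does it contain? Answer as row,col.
11,14

lane 15=>15/4=3, 15 mod 4=3
i=6  r:3+8=>11  c:2·3+0+8=>14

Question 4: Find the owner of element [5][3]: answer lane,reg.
r=5→G=5,rhi=0  c=3→chi=0,T=1,p=1
L=5*4+1=21  i=0*4+0*2+1=1

21,1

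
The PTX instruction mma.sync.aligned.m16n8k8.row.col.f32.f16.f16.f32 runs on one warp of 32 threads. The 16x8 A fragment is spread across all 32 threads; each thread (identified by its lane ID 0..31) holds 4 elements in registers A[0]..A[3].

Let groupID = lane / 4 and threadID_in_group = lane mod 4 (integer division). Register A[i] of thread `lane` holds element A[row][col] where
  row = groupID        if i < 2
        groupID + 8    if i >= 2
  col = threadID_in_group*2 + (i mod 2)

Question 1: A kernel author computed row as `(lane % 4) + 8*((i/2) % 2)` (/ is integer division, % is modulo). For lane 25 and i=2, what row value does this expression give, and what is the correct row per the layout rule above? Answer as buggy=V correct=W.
buggy=9 correct=14

`(lane % 4) + 8*((i/2) % 2)`[25,2]=>9
25: grp=6,tig=1
[2] (6+8,1*2+0) = (14,2)
row: 9 vs 14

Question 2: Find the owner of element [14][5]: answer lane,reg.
26,3

r: 14->gid=6,r8=1  c: 5->tid=2,i&1=1
L=6*4+2=26  i=1*2+1=3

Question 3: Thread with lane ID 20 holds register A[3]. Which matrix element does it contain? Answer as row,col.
20: gr=5,th=0
[3] (5+8,0*2+1) = (13,1)

13,1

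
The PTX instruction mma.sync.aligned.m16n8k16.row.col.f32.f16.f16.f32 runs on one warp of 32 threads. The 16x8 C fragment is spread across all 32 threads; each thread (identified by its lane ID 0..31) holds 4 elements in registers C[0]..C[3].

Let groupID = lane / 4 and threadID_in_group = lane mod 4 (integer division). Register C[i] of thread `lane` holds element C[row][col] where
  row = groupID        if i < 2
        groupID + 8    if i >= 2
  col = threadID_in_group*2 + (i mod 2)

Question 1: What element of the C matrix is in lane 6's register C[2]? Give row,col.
lane 6: gr=1 (6/4), th=2 (6%4)
i=2: r=1+8=9, c=2*2+0=4

9,4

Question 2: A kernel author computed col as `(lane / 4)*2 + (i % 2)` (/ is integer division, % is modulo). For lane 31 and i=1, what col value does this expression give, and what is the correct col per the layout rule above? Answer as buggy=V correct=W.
`(lane / 4)*2 + (i % 2)`[31,1]→15
lane 31: G=7 (31/4), T=3 (31%4)
i=1: r=7+0=7, c=3*2+1=7
col: 15 vs 7

buggy=15 correct=7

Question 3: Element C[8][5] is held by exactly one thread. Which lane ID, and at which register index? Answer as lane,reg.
r=8→G=0,rhi=1  c=5→T=2,p=1
L=0*4+2=2  i=1*2+1=3

2,3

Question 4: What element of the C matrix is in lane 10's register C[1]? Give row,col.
lane 10: grp=2 (10/4), tig=2 (10%4)
i=1: r=2+0=2, c=2*2+1=5

2,5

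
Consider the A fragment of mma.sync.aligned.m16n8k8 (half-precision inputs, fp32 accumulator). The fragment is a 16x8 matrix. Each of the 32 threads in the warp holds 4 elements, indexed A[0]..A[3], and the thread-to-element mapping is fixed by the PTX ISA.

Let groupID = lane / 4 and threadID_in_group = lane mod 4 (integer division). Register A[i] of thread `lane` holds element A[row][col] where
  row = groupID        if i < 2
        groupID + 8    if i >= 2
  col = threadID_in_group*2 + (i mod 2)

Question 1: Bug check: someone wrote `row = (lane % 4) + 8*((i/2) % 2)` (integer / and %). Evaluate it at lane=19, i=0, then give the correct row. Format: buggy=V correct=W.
`(lane % 4) + 8*((i/2) % 2)`[19,0]→3
L=19→G=19>>2=4, T=19&3=3
[0]→row 4+0=4  col 3·2+0=6
row: 3 vs 4

buggy=3 correct=4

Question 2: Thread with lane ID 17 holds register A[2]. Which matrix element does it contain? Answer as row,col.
17: G=4,T=1
[2] (4+8,1*2+0) = (12,2)

12,2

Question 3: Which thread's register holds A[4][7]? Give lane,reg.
19,1

r:4=>grp=4,rB=0  c:7=>tig=3,lo=1
L=4*4+3=19  i=0*2+1=1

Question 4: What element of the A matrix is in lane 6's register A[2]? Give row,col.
9,4

lane 6→6/4=1, 6 mod 4=2
i=2  r:1+8→9  c:2·2+0→4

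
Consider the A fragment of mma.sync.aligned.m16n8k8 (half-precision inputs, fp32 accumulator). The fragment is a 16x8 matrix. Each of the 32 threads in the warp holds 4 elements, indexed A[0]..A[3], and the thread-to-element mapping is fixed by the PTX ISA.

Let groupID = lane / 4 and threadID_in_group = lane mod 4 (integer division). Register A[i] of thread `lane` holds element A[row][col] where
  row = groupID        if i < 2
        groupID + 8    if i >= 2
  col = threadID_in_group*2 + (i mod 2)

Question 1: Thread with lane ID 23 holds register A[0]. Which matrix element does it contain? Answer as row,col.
5,6

lane 23: gr=5 (23/4), th=3 (23%4)
i=0: r=5+0=5, c=3*2+0=6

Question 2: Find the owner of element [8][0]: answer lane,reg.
r:8=>grp=0,rB=1  c:0=>tig=0,lo=0
L=0*4+0=0  i=1*2+0=2

0,2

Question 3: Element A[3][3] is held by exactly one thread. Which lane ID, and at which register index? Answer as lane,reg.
r=3→G=3,rhi=0  c=3→T=1,p=1
L=3*4+1=13  i=0*2+1=1

13,1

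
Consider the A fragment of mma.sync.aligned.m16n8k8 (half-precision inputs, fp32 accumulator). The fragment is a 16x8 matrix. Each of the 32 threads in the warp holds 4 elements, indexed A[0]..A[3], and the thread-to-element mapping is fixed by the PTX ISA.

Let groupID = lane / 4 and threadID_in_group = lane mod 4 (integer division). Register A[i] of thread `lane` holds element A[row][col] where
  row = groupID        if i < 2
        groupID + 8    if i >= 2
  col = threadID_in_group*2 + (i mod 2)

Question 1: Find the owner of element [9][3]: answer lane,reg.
r:9=>grp=1,rB=1  c:3=>tig=1,lo=1
L=1*4+1=5  i=1*2+1=3

5,3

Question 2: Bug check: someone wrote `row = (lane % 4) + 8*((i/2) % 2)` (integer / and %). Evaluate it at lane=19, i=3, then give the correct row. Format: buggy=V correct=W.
`(lane % 4) + 8*((i/2) % 2)`[19,3]->11
19: gid=4,tid=3
[3] (4+8,3*2+1) = (12,7)
row: 11 vs 12

buggy=11 correct=12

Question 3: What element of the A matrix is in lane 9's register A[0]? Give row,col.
2,2

lane 9=>9/4=2, 9 mod 4=1
i=0  r:2+0=>2  c:2·1+0=>2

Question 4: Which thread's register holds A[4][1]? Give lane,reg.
r=4→G=4,rhi=0  c=1→T=0,p=1
L=4*4+0=16  i=0*2+1=1

16,1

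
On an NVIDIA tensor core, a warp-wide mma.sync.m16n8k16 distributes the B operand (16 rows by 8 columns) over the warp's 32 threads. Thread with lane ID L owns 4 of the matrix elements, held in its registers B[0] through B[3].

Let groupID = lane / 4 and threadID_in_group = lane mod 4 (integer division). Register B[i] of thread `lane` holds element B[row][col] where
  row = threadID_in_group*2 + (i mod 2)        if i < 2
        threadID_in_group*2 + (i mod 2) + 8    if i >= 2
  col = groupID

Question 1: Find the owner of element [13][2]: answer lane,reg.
c: 2->gid=2  r: 13->r8=1,tid=2,i&1=1
L=2*4+2=10  i=1*2+1=3

10,3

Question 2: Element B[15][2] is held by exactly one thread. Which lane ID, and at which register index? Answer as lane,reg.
c=2->g=2  r=15->rb=1,t=3,b0=1
L=2*4+3=11  i=1*2+1=3

11,3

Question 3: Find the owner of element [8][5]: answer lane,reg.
20,2

c=5⇒gr=5  r=8⇒Rb=1,th=0,odd=0
L=5*4+0=20  i=1*2+0=2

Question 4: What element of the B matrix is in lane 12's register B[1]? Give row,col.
lane 12: g=3 (12/4), t=0 (12%4)
i=1: r=0*2+1+0=1, c=g=3

1,3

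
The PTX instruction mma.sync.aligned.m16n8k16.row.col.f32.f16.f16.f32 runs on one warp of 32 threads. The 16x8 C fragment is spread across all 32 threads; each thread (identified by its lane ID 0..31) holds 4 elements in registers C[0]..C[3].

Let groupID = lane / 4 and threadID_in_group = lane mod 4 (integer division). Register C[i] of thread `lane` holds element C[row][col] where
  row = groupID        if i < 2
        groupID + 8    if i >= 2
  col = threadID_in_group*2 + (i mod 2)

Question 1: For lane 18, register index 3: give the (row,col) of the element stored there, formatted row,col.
12,5

lane 18->18/4=4, 18 mod 4=2
i=3  r:4+8->12  c:2·2+1->5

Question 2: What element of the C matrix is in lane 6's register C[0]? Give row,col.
1,4

lane 6: g=1 (6/4), t=2 (6%4)
i=0: r=1+0=1, c=2*2+0=4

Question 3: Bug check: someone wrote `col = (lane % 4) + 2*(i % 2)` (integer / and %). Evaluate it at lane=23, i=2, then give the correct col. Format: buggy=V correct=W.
`(lane % 4) + 2*(i % 2)`[23,2]->3
lane 23->23/4=5, 23 mod 4=3
i=2  r:5+8->13  c:2·3+0->6
col: 3 vs 6

buggy=3 correct=6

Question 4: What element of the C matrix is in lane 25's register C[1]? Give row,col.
L=25->gid=25>>2=6, tid=25&3=1
[1]->row 6+0=6  col 1·2+1=3

6,3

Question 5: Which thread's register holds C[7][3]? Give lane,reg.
29,1

r: 7->gid=7,r8=0  c: 3->tid=1,i&1=1
L=7*4+1=29  i=0*2+1=1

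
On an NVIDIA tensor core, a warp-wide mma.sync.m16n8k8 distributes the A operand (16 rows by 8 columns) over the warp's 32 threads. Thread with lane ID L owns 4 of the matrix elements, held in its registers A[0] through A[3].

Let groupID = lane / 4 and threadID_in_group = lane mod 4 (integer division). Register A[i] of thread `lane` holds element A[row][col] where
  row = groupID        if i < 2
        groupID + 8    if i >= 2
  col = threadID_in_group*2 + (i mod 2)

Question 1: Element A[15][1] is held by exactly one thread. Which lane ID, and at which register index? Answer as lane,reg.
r: 15->gid=7,r8=1  c: 1->tid=0,i&1=1
L=7*4+0=28  i=1*2+1=3

28,3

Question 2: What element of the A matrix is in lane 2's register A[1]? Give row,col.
0,5

lane 2: G=0 (2/4), T=2 (2%4)
i=1: r=0+0=0, c=2*2+1=5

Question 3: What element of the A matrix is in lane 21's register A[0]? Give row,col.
21: gr=5,th=1
[0] (5+0,1*2+0) = (5,2)

5,2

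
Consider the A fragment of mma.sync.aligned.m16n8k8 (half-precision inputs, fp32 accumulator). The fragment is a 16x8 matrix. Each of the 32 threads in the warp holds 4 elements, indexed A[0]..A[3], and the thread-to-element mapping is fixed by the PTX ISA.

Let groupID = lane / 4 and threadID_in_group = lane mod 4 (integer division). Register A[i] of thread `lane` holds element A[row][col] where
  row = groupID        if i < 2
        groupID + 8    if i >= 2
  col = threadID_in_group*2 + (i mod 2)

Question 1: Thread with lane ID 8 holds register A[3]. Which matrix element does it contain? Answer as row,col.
lane 8→8/4=2, 8 mod 4=0
i=3  r:2+8→10  c:2·0+1→1

10,1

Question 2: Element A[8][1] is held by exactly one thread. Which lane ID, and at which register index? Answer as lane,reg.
0,3

r: 8->gid=0,r8=1  c: 1->tid=0,i&1=1
L=0*4+0=0  i=1*2+1=3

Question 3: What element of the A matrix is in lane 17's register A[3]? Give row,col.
lane 17->17/4=4, 17 mod 4=1
i=3  r:4+8->12  c:2·1+1->3

12,3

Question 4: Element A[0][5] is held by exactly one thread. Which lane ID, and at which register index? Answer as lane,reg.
2,1

r=0⇒gr=0,Rb=0  c=5⇒th=2,odd=1
L=0*4+2=2  i=0*2+1=1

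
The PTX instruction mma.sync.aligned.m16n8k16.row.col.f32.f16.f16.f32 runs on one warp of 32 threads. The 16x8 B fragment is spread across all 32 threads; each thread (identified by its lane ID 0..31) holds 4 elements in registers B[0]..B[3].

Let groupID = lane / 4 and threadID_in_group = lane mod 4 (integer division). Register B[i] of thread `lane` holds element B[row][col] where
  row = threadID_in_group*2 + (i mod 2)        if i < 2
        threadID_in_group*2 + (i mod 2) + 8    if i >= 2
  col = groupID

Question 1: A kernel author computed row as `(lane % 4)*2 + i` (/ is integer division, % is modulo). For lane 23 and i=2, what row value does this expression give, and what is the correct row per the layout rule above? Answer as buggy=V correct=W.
buggy=8 correct=14

`(lane % 4)*2 + i`[23,2]->8
lane 23: gid=5 (23/4), tid=3 (23%4)
i=2: r=3*2+0+8=14, c=gid=5
row: 8 vs 14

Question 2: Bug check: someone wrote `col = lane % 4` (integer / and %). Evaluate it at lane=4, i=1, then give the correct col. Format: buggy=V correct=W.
`lane % 4`[4,1]⇒0
4: gr=1,th=0
[1] (0*2+1+0,1) = (1,1)
col: 0 vs 1

buggy=0 correct=1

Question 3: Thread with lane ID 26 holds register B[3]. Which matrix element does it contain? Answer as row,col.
13,6

lane 26: gid=6 (26/4), tid=2 (26%4)
i=3: r=2*2+1+8=13, c=gid=6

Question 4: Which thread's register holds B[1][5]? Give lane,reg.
20,1

c:5=>grp=5  r:1=>rB=0,tig=0,lo=1
L=5*4+0=20  i=0*2+1=1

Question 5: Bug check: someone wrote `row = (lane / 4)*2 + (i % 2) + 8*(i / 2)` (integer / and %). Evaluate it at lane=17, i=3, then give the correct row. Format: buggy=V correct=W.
buggy=17 correct=11

`(lane / 4)*2 + (i % 2) + 8*(i / 2)`[17,3]->17
L=17->g=17>>2=4, t=17&3=1
[3]->row 1·2+1+8=11  col g=4
row: 17 vs 11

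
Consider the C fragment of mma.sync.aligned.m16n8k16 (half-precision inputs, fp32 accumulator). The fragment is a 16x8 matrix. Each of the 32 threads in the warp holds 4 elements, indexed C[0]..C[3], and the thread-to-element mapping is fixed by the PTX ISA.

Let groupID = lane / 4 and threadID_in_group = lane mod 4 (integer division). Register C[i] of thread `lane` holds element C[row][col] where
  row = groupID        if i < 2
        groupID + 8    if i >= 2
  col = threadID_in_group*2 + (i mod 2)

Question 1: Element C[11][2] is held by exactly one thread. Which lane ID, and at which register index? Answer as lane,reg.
r=11→G=3,rhi=1  c=2→T=1,p=0
L=3*4+1=13  i=1*2+0=2

13,2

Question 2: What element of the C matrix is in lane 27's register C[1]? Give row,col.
L=27=>grp=27>>2=6, tig=27&3=3
[1]=>row 6+0=6  col 3·2+1=7

6,7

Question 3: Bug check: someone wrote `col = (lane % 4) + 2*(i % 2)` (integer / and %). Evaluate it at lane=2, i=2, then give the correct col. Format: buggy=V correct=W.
`(lane % 4) + 2*(i % 2)`[2,2]=>2
2: grp=0,tig=2
[2] (0+8,2*2+0) = (8,4)
col: 2 vs 4

buggy=2 correct=4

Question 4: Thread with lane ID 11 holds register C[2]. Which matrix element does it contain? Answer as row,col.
lane 11→11/4=2, 11 mod 4=3
i=2  r:2+8→10  c:2·3+0→6

10,6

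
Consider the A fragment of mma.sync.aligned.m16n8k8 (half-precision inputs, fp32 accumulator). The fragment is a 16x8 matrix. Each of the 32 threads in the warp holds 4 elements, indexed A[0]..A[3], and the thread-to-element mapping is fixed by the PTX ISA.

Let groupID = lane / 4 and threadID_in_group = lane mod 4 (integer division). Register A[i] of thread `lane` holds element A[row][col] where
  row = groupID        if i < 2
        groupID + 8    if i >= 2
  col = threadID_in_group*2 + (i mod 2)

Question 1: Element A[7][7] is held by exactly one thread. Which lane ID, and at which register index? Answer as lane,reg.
31,1

r=7⇒gr=7,Rb=0  c=7⇒th=3,odd=1
L=7*4+3=31  i=0*2+1=1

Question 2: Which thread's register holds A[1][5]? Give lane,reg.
r=1⇒gr=1,Rb=0  c=5⇒th=2,odd=1
L=1*4+2=6  i=0*2+1=1

6,1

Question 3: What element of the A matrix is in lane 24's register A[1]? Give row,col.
6,1

lane 24->24/4=6, 24 mod 4=0
i=1  r:6+0->6  c:2·0+1->1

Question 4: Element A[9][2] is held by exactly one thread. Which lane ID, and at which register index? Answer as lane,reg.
5,2

r=9->g=1,rb=1  c=2->t=1,b0=0
L=1*4+1=5  i=1*2+0=2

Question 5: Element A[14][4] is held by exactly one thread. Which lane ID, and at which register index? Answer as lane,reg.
26,2

r=14→G=6,rhi=1  c=4→T=2,p=0
L=6*4+2=26  i=1*2+0=2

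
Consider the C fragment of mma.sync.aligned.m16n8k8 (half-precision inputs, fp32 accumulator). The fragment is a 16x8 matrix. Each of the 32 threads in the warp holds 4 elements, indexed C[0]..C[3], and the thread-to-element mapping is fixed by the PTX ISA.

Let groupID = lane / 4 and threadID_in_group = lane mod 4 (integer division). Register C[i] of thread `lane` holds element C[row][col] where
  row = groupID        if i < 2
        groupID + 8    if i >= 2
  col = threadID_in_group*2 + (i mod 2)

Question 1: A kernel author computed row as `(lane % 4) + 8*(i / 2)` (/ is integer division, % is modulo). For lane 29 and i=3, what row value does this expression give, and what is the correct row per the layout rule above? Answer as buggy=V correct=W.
buggy=9 correct=15

`(lane % 4) + 8*(i / 2)`[29,3]=>9
lane 29: grp=7 (29/4), tig=1 (29%4)
i=3: r=7+8=15, c=1*2+1=3
row: 9 vs 15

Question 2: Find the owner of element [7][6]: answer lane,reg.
31,0

r=7→G=7,rhi=0  c=6→T=3,p=0
L=7*4+3=31  i=0*2+0=0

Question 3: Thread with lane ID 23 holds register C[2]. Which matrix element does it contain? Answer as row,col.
13,6

lane 23->23/4=5, 23 mod 4=3
i=2  r:5+8->13  c:2·3+0->6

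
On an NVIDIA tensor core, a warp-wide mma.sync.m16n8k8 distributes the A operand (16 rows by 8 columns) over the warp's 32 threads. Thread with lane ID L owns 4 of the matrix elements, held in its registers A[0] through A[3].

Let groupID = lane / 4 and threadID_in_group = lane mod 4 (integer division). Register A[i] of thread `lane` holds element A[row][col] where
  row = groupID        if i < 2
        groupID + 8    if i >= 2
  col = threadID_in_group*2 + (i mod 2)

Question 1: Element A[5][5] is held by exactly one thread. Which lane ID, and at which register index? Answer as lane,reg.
r:5=>grp=5,rB=0  c:5=>tig=2,lo=1
L=5*4+2=22  i=0*2+1=1

22,1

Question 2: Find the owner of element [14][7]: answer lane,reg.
r=14→G=6,rhi=1  c=7→T=3,p=1
L=6*4+3=27  i=1*2+1=3

27,3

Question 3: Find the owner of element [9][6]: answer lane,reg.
7,2

r=9⇒gr=1,Rb=1  c=6⇒th=3,odd=0
L=1*4+3=7  i=1*2+0=2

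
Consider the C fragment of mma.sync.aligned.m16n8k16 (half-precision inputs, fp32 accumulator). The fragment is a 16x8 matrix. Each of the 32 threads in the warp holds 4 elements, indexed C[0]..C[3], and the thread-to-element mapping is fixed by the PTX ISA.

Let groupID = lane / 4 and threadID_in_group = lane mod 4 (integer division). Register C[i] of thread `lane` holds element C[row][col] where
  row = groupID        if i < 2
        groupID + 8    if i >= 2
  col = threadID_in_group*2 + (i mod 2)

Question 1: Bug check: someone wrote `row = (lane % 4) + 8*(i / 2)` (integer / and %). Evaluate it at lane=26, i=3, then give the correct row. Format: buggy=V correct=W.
buggy=10 correct=14

`(lane % 4) + 8*(i / 2)`[26,3]→10
lane 26→26/4=6, 26 mod 4=2
i=3  r:6+8→14  c:2·2+1→5
row: 10 vs 14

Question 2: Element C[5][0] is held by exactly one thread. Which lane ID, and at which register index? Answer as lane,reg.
r=5->g=5,rb=0  c=0->t=0,b0=0
L=5*4+0=20  i=0*2+0=0

20,0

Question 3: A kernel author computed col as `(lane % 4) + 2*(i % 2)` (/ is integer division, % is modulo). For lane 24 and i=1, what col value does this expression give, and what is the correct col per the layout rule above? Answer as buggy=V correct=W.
buggy=2 correct=1

`(lane % 4) + 2*(i % 2)`[24,1]->2
lane 24->24/4=6, 24 mod 4=0
i=1  r:6+0->6  c:2·0+1->1
col: 2 vs 1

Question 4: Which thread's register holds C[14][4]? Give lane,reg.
r=14->g=6,rb=1  c=4->t=2,b0=0
L=6*4+2=26  i=1*2+0=2

26,2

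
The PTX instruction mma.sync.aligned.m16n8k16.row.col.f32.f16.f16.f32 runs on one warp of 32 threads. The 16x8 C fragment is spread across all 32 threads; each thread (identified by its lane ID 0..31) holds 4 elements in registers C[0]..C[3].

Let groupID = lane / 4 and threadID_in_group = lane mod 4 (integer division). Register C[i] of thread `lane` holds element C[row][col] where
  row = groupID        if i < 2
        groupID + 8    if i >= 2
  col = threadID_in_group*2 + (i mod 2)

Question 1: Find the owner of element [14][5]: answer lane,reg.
r=14->g=6,rb=1  c=5->t=2,b0=1
L=6*4+2=26  i=1*2+1=3

26,3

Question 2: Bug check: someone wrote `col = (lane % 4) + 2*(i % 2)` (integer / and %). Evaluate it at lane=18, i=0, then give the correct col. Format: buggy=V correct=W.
`(lane % 4) + 2*(i % 2)`[18,0]⇒2
lane 18⇒18/4=4, 18 mod 4=2
i=0  r:4+0⇒4  c:2·2+0⇒4
col: 2 vs 4

buggy=2 correct=4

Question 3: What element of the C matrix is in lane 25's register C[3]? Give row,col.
lane 25: gr=6 (25/4), th=1 (25%4)
i=3: r=6+8=14, c=1*2+1=3

14,3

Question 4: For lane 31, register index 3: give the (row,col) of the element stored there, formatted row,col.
lane 31->31/4=7, 31 mod 4=3
i=3  r:7+8->15  c:2·3+1->7

15,7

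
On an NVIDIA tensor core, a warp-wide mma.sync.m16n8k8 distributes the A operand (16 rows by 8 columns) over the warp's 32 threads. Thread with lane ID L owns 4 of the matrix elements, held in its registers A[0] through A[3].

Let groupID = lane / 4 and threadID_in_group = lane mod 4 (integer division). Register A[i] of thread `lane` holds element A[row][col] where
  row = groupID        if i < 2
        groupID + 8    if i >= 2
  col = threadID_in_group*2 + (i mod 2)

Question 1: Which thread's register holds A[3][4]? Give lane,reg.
r: 3->gid=3,r8=0  c: 4->tid=2,i&1=0
L=3*4+2=14  i=0*2+0=0

14,0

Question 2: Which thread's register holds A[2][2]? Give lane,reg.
r=2⇒gr=2,Rb=0  c=2⇒th=1,odd=0
L=2*4+1=9  i=0*2+0=0

9,0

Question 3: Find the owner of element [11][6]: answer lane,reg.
15,2

r: 11->gid=3,r8=1  c: 6->tid=3,i&1=0
L=3*4+3=15  i=1*2+0=2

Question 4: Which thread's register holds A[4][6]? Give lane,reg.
19,0

r=4->g=4,rb=0  c=6->t=3,b0=0
L=4*4+3=19  i=0*2+0=0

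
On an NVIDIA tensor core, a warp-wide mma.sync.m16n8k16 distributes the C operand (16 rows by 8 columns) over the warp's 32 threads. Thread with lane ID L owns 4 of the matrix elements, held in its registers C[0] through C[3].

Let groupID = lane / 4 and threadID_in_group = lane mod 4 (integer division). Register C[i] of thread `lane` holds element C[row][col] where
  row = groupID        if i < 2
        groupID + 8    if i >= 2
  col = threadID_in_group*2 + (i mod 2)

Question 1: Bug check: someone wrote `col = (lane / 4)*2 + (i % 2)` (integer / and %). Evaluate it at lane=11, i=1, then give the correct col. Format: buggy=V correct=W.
buggy=5 correct=7

`(lane / 4)*2 + (i % 2)`[11,1]->5
lane 11->11/4=2, 11 mod 4=3
i=1  r:2+0->2  c:2·3+1->7
col: 5 vs 7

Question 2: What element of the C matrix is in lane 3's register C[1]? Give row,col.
0,7

L=3->g=3>>2=0, t=3&3=3
[1]->row 0+0=0  col 3·2+1=7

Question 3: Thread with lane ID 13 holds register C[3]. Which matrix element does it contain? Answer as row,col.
11,3

L=13->gid=13>>2=3, tid=13&3=1
[3]->row 3+8=11  col 1·2+1=3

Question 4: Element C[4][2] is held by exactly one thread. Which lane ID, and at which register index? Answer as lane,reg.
17,0

r: 4->gid=4,r8=0  c: 2->tid=1,i&1=0
L=4*4+1=17  i=0*2+0=0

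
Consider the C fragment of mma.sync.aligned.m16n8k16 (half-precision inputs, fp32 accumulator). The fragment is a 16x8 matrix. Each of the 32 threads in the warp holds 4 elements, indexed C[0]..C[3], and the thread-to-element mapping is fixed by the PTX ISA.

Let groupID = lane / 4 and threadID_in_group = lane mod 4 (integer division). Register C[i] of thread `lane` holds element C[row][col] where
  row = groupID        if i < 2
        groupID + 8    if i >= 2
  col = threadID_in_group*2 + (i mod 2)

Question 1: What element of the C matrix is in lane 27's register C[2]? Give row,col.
14,6

27: gid=6,tid=3
[2] (6+8,3*2+0) = (14,6)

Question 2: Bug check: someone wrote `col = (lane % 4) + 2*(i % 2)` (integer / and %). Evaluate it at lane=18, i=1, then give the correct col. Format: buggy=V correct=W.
`(lane % 4) + 2*(i % 2)`[18,1]⇒4
lane 18⇒18/4=4, 18 mod 4=2
i=1  r:4+0⇒4  c:2·2+1⇒5
col: 4 vs 5

buggy=4 correct=5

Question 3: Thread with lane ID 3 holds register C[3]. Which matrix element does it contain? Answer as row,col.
lane 3=>3/4=0, 3 mod 4=3
i=3  r:0+8=>8  c:2·3+1=>7

8,7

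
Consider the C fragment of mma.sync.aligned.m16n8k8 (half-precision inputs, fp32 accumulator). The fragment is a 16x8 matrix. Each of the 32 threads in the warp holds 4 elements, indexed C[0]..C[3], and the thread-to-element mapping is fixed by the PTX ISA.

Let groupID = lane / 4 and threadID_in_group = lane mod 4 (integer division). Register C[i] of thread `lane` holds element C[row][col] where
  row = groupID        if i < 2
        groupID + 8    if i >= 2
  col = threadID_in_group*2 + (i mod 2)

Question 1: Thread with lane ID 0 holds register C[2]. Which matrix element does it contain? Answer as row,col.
L=0→G=0>>2=0, T=0&3=0
[2]→row 0+8=8  col 0·2+0=0

8,0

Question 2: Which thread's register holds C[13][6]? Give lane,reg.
23,2

r:13=>grp=5,rB=1  c:6=>tig=3,lo=0
L=5*4+3=23  i=1*2+0=2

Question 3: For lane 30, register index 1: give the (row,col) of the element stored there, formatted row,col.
lane 30: G=7 (30/4), T=2 (30%4)
i=1: r=7+0=7, c=2*2+1=5

7,5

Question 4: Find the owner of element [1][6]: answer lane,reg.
7,0

r=1→G=1,rhi=0  c=6→T=3,p=0
L=1*4+3=7  i=0*2+0=0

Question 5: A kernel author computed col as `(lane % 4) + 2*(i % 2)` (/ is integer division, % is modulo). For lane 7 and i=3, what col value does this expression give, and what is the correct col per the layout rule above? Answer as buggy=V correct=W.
`(lane % 4) + 2*(i % 2)`[7,3]->5
L=7->gid=7>>2=1, tid=7&3=3
[3]->row 1+8=9  col 3·2+1=7
col: 5 vs 7

buggy=5 correct=7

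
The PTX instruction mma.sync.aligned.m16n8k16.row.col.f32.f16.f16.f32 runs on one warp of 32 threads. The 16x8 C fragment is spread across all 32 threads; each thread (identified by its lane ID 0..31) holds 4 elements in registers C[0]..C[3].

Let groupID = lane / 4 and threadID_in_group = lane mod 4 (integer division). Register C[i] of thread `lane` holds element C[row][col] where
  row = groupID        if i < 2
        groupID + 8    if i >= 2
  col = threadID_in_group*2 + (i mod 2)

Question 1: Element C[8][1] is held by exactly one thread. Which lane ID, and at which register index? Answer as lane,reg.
r: 8->gid=0,r8=1  c: 1->tid=0,i&1=1
L=0*4+0=0  i=1*2+1=3

0,3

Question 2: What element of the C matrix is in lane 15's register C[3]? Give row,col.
15: gid=3,tid=3
[3] (3+8,3*2+1) = (11,7)

11,7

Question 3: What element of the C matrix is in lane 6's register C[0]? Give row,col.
1,4

L=6=>grp=6>>2=1, tig=6&3=2
[0]=>row 1+0=1  col 2·2+0=4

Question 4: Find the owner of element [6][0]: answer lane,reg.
24,0

r:6=>grp=6,rB=0  c:0=>tig=0,lo=0
L=6*4+0=24  i=0*2+0=0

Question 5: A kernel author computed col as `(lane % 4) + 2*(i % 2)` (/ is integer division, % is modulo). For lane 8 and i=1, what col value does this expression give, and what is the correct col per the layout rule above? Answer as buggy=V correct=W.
`(lane % 4) + 2*(i % 2)`[8,1]=>2
lane 8=>8/4=2, 8 mod 4=0
i=1  r:2+0=>2  c:2·0+1=>1
col: 2 vs 1

buggy=2 correct=1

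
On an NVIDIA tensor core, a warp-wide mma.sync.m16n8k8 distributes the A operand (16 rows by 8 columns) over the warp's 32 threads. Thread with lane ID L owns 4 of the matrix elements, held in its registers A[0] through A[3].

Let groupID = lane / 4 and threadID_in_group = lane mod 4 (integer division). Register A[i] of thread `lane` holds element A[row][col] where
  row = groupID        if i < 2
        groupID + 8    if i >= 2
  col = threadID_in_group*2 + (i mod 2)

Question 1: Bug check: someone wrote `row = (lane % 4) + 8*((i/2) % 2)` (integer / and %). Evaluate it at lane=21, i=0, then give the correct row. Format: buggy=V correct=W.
`(lane % 4) + 8*((i/2) % 2)`[21,0]->1
lane 21: gid=5 (21/4), tid=1 (21%4)
i=0: r=5+0=5, c=1*2+0=2
row: 1 vs 5

buggy=1 correct=5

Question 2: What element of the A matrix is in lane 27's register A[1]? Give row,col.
lane 27->27/4=6, 27 mod 4=3
i=1  r:6+0->6  c:2·3+1->7

6,7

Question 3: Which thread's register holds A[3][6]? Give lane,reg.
r=3→G=3,rhi=0  c=6→T=3,p=0
L=3*4+3=15  i=0*2+0=0

15,0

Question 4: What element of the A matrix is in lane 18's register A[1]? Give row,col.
18: g=4,t=2
[1] (4+0,2*2+1) = (4,5)

4,5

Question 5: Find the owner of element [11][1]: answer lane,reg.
r:11=>grp=3,rB=1  c:1=>tig=0,lo=1
L=3*4+0=12  i=1*2+1=3

12,3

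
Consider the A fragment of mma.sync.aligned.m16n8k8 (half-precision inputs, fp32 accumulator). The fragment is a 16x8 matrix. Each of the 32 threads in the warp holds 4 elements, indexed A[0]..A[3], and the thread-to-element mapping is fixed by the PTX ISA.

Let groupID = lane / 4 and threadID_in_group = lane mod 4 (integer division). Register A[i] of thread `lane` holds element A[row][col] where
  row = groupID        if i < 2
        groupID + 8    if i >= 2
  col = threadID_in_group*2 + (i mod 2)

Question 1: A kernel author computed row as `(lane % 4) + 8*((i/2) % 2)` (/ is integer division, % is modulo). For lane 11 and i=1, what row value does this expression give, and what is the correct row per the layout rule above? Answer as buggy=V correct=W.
`(lane % 4) + 8*((i/2) % 2)`[11,1]=>3
lane 11: grp=2 (11/4), tig=3 (11%4)
i=1: r=2+0=2, c=3*2+1=7
row: 3 vs 2

buggy=3 correct=2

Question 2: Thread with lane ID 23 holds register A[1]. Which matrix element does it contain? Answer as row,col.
5,7

23: grp=5,tig=3
[1] (5+0,3*2+1) = (5,7)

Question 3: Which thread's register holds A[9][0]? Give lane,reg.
4,2

r=9⇒gr=1,Rb=1  c=0⇒th=0,odd=0
L=1*4+0=4  i=1*2+0=2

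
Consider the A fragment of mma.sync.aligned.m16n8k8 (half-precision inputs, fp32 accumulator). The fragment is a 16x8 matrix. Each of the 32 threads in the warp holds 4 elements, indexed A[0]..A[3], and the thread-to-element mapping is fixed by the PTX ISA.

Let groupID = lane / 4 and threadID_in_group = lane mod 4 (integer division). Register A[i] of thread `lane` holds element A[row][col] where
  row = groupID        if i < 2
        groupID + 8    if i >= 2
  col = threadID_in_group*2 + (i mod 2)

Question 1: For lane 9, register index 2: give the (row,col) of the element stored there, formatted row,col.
L=9=>grp=9>>2=2, tig=9&3=1
[2]=>row 2+8=10  col 1·2+0=2

10,2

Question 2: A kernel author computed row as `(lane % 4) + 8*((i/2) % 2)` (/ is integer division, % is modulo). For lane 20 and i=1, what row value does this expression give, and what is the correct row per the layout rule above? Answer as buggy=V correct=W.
buggy=0 correct=5

`(lane % 4) + 8*((i/2) % 2)`[20,1]->0
lane 20: gid=5 (20/4), tid=0 (20%4)
i=1: r=5+0=5, c=0*2+1=1
row: 0 vs 5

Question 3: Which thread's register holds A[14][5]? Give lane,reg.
26,3

r=14⇒gr=6,Rb=1  c=5⇒th=2,odd=1
L=6*4+2=26  i=1*2+1=3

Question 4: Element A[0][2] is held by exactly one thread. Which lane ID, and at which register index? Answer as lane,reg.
1,0

r=0→G=0,rhi=0  c=2→T=1,p=0
L=0*4+1=1  i=0*2+0=0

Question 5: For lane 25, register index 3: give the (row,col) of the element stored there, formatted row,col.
lane 25->25/4=6, 25 mod 4=1
i=3  r:6+8->14  c:2·1+1->3

14,3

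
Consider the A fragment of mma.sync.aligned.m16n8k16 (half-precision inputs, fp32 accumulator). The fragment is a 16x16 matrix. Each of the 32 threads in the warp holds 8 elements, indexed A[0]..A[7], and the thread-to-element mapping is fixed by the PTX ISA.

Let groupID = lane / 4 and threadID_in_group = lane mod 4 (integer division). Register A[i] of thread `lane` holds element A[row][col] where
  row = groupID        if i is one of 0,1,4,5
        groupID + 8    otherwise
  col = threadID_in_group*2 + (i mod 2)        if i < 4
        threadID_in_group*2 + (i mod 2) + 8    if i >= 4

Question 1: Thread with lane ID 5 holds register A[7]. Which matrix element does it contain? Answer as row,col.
lane 5->5/4=1, 5 mod 4=1
i=7  r:1+8->9  c:2·1+1+8->11

9,11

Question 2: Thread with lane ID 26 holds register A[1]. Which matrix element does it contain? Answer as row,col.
lane 26=>26/4=6, 26 mod 4=2
i=1  r:6+0=>6  c:2·2+1+0=>5

6,5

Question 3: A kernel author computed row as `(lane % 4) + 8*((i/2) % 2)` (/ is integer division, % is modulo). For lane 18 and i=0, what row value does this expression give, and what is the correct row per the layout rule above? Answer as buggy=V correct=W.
`(lane % 4) + 8*((i/2) % 2)`[18,0]=>2
lane 18=>18/4=4, 18 mod 4=2
i=0  r:4+0=>4  c:2·2+0+0=>4
row: 2 vs 4

buggy=2 correct=4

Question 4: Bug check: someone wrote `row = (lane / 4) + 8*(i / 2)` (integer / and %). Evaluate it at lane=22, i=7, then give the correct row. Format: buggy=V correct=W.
`(lane / 4) + 8*(i / 2)`[22,7]=>29
L=22=>grp=22>>2=5, tig=22&3=2
[7]=>row 5+8=13  col 2·2+1+8=13
row: 29 vs 13

buggy=29 correct=13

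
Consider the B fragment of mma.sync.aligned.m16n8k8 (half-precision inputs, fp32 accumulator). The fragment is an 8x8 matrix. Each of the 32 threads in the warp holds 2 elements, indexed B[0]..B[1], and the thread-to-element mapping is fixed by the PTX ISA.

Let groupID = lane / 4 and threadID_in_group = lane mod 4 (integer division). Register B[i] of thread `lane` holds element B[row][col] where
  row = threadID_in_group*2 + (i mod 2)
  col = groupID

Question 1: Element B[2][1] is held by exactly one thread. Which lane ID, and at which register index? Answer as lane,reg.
5,0

c=1⇒gr=1  r=2⇒th=1,odd=0
L=1*4+1=5  i=0=0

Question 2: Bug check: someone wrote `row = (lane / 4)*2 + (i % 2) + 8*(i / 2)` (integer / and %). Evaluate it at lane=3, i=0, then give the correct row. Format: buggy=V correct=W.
`(lane / 4)*2 + (i % 2) + 8*(i / 2)`[3,0]=>0
3: grp=0,tig=3
[0] (3*2+0,0) = (6,0)
row: 0 vs 6

buggy=0 correct=6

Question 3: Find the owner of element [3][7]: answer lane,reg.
29,1

c=7->g=7  r=3->t=1,b0=1
L=7*4+1=29  i=1=1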